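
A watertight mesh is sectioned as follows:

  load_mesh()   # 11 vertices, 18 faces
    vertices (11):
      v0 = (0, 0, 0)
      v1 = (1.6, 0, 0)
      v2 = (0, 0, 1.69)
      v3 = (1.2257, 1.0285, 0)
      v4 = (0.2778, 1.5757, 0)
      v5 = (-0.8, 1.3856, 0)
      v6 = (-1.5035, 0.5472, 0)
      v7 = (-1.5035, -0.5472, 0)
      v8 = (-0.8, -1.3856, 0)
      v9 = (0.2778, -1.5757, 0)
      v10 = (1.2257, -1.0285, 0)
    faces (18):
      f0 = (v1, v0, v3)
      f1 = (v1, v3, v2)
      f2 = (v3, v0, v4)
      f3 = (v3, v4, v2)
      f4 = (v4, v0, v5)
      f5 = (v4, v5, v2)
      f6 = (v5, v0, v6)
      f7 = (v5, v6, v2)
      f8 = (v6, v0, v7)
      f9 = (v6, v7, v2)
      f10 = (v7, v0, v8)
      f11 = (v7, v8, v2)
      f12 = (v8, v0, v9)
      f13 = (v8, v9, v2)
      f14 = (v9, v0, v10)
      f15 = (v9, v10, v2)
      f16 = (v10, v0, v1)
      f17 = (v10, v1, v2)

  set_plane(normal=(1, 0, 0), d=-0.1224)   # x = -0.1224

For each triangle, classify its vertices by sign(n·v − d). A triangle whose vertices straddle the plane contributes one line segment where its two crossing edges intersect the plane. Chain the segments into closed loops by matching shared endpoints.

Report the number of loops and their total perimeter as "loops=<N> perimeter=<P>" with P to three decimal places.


Straddling triangles (10 of 18):
  (v4,v0,v5) [++-] → (-0.1224, 0.211997, 0)–(-0.1224, 1.50511, 0)  len=1.2931
  (v4,v5,v2) [+-+] → (-0.1224, 1.50511, 0)–(-0.1224, 0.211997, 1.43143)  len=1.9290
  (v5,v0,v6) [-+-] → (-0.1224, 0.211997, 0)–(-0.1224, 0.0445476, 0)  len=0.1674
  (v5,v6,v2) [--+] → (-0.1224, 0.0445476, 1.55242)–(-0.1224, 0.211997, 1.43143)  len=0.2066
  (v6,v0,v7) [-+-] → (-0.1224, 0.0445476, 0)–(-0.1224, -0.0445476, 0)  len=0.0891
  (v6,v7,v2) [--+] → (-0.1224, -0.0445476, 1.55242)–(-0.1224, 0.0445476, 1.55242)  len=0.0891
  (v7,v0,v8) [-+-] → (-0.1224, -0.0445476, 0)–(-0.1224, -0.211997, 0)  len=0.1674
  (v7,v8,v2) [--+] → (-0.1224, -0.211997, 1.43143)–(-0.1224, -0.0445476, 1.55242)  len=0.2066
  (v8,v0,v9) [-++] → (-0.1224, -0.211997, 0)–(-0.1224, -1.50511, 0)  len=1.2931
  (v8,v9,v2) [-++] → (-0.1224, -1.50511, 0)–(-0.1224, -0.211997, 1.43143)  len=1.9290

Chained into 1 loop(s):
  loop 1: 10 segments, perimeter = 7.3705
Total perimeter = 7.371

loops=1 perimeter=7.371


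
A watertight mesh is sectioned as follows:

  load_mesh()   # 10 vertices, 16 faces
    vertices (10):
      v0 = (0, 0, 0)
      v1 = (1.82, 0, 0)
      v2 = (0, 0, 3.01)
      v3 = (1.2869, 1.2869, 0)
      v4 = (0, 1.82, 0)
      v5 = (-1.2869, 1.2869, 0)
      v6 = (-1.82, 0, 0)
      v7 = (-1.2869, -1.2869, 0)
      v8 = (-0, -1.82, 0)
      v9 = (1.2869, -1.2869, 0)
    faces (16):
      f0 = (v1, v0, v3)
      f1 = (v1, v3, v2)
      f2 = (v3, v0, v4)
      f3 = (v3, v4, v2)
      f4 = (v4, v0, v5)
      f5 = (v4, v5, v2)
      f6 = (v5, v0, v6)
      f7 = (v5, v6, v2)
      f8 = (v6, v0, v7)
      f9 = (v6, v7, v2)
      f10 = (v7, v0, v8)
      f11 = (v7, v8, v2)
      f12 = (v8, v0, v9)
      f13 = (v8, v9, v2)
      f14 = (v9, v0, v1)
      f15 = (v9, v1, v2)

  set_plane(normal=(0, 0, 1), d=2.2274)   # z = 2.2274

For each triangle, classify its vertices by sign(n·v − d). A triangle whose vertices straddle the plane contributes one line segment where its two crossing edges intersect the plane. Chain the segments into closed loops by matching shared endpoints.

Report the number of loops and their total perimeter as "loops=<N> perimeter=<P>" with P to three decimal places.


Straddling triangles (8 of 16):
  (v1,v3,v2) [--+] → (0.334594, 0.334594, 2.2274)–(0.4732, 0, 2.2274)  len=0.3622
  (v3,v4,v2) [--+] → (0, 0.4732, 2.2274)–(0.334594, 0.334594, 2.2274)  len=0.3622
  (v4,v5,v2) [--+] → (-0.334594, 0.334594, 2.2274)–(0, 0.4732, 2.2274)  len=0.3622
  (v5,v6,v2) [--+] → (-0.4732, 0, 2.2274)–(-0.334594, 0.334594, 2.2274)  len=0.3622
  (v6,v7,v2) [--+] → (-0.334594, -0.334594, 2.2274)–(-0.4732, 0, 2.2274)  len=0.3622
  (v7,v8,v2) [--+] → (0, -0.4732, 2.2274)–(-0.334594, -0.334594, 2.2274)  len=0.3622
  (v8,v9,v2) [--+] → (0.334594, -0.334594, 2.2274)–(0, -0.4732, 2.2274)  len=0.3622
  (v9,v1,v2) [--+] → (0.4732, 0, 2.2274)–(0.334594, -0.334594, 2.2274)  len=0.3622

Chained into 1 loop(s):
  loop 1: 8 segments, perimeter = 2.8973
Total perimeter = 2.897

loops=1 perimeter=2.897


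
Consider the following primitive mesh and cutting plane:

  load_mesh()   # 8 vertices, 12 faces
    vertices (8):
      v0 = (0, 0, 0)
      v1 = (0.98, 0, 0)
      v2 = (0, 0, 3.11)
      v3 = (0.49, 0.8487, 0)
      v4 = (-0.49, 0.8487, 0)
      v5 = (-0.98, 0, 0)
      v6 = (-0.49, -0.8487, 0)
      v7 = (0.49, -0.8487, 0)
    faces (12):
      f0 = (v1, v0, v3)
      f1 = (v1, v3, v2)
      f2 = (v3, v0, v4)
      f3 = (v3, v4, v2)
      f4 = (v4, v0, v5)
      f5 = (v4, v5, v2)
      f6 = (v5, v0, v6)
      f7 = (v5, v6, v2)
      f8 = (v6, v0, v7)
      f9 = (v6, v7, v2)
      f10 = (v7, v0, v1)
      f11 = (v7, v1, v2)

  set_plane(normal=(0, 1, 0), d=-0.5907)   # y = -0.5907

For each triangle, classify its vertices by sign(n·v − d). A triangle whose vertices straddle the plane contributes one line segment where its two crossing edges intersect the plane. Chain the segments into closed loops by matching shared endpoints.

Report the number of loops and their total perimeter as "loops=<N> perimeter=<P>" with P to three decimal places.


Straddling triangles (6 of 12):
  (v5,v0,v6) [++-] → (-0.341043, -0.5907, 0)–(-0.638957, -0.5907, 0)  len=0.2979
  (v5,v6,v2) [+-+] → (-0.638957, -0.5907, 0)–(-0.341043, -0.5907, 0.945422)  len=0.9912
  (v6,v0,v7) [-+-] → (-0.341043, -0.5907, 0)–(0.341043, -0.5907, 0)  len=0.6821
  (v6,v7,v2) [--+] → (0.341043, -0.5907, 0.945422)–(-0.341043, -0.5907, 0.945422)  len=0.6821
  (v7,v0,v1) [-++] → (0.341043, -0.5907, 0)–(0.638957, -0.5907, 0)  len=0.2979
  (v7,v1,v2) [-++] → (0.638957, -0.5907, 0)–(0.341043, -0.5907, 0.945422)  len=0.9912

Chained into 1 loop(s):
  loop 1: 6 segments, perimeter = 3.9425
Total perimeter = 3.942

loops=1 perimeter=3.942


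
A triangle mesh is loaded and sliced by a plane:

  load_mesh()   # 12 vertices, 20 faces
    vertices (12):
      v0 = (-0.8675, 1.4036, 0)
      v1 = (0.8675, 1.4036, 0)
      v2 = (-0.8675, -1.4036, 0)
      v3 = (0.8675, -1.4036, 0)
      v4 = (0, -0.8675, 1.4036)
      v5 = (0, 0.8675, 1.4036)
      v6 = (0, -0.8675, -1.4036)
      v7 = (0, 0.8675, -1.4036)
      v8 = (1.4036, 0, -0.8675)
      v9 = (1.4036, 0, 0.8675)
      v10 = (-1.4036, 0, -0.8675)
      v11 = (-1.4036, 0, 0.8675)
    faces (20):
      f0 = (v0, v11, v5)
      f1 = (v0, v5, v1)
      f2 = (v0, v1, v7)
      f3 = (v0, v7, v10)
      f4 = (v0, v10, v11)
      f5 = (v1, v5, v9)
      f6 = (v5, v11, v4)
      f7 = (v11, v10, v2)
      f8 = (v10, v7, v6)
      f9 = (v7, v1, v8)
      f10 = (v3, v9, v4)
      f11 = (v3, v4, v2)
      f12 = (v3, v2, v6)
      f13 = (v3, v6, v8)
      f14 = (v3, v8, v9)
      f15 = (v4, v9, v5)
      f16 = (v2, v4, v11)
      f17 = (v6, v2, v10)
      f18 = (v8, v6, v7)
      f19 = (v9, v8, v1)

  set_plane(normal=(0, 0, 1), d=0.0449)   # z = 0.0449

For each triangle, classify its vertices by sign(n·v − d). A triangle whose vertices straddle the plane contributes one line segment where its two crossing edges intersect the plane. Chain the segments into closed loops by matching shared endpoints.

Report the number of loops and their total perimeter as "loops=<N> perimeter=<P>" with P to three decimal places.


Straddling triangles (10 of 20):
  (v0,v11,v5) [-++] → (-0.895247, 1.33095, 0.0449)–(-0.839749, 1.38645, 0.0449)  len=0.0785
  (v0,v5,v1) [-+-] → (-0.839749, 1.38645, 0.0449)–(0.839749, 1.38645, 0.0449)  len=1.6795
  (v0,v10,v11) [--+] → (-1.4036, 0, 0.0449)–(-0.895247, 1.33095, 0.0449)  len=1.4247
  (v1,v5,v9) [-++] → (0.839749, 1.38645, 0.0449)–(0.895247, 1.33095, 0.0449)  len=0.0785
  (v11,v10,v2) [+--] → (-1.4036, 0, 0.0449)–(-0.895247, -1.33095, 0.0449)  len=1.4247
  (v3,v9,v4) [-++] → (0.895247, -1.33095, 0.0449)–(0.839749, -1.38645, 0.0449)  len=0.0785
  (v3,v4,v2) [-+-] → (0.839749, -1.38645, 0.0449)–(-0.839749, -1.38645, 0.0449)  len=1.6795
  (v3,v8,v9) [--+] → (1.4036, 0, 0.0449)–(0.895247, -1.33095, 0.0449)  len=1.4247
  (v2,v4,v11) [-++] → (-0.839749, -1.38645, 0.0449)–(-0.895247, -1.33095, 0.0449)  len=0.0785
  (v9,v8,v1) [+--] → (1.4036, 0, 0.0449)–(0.895247, 1.33095, 0.0449)  len=1.4247

Chained into 1 loop(s):
  loop 1: 10 segments, perimeter = 9.3719
Total perimeter = 9.372

loops=1 perimeter=9.372


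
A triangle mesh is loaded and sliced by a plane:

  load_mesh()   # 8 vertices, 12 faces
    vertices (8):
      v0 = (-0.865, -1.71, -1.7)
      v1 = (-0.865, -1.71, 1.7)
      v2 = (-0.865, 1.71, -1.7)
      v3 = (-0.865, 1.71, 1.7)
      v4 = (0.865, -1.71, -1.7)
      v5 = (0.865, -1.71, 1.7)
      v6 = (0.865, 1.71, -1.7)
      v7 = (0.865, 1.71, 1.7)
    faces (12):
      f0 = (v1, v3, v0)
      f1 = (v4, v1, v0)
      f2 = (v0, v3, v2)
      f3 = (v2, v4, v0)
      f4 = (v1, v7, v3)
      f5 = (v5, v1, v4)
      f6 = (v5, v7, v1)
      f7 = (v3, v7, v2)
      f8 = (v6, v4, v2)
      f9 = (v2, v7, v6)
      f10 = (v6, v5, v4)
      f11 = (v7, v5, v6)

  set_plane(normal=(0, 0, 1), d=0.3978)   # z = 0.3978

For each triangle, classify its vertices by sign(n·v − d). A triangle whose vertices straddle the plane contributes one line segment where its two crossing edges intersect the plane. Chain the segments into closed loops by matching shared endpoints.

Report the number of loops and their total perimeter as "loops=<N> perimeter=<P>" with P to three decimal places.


Straddling triangles (8 of 12):
  (v1,v3,v0) [++-] → (-0.865, 0.40014, 0.3978)–(-0.865, -1.71, 0.3978)  len=2.1101
  (v4,v1,v0) [-+-] → (-0.20241, -1.71, 0.3978)–(-0.865, -1.71, 0.3978)  len=0.6626
  (v0,v3,v2) [-+-] → (-0.865, 0.40014, 0.3978)–(-0.865, 1.71, 0.3978)  len=1.3099
  (v5,v1,v4) [++-] → (-0.20241, -1.71, 0.3978)–(0.865, -1.71, 0.3978)  len=1.0674
  (v3,v7,v2) [++-] → (0.20241, 1.71, 0.3978)–(-0.865, 1.71, 0.3978)  len=1.0674
  (v2,v7,v6) [-+-] → (0.20241, 1.71, 0.3978)–(0.865, 1.71, 0.3978)  len=0.6626
  (v6,v5,v4) [-+-] → (0.865, -0.40014, 0.3978)–(0.865, -1.71, 0.3978)  len=1.3099
  (v7,v5,v6) [++-] → (0.865, -0.40014, 0.3978)–(0.865, 1.71, 0.3978)  len=2.1101

Chained into 1 loop(s):
  loop 1: 8 segments, perimeter = 10.3000
Total perimeter = 10.300

loops=1 perimeter=10.300


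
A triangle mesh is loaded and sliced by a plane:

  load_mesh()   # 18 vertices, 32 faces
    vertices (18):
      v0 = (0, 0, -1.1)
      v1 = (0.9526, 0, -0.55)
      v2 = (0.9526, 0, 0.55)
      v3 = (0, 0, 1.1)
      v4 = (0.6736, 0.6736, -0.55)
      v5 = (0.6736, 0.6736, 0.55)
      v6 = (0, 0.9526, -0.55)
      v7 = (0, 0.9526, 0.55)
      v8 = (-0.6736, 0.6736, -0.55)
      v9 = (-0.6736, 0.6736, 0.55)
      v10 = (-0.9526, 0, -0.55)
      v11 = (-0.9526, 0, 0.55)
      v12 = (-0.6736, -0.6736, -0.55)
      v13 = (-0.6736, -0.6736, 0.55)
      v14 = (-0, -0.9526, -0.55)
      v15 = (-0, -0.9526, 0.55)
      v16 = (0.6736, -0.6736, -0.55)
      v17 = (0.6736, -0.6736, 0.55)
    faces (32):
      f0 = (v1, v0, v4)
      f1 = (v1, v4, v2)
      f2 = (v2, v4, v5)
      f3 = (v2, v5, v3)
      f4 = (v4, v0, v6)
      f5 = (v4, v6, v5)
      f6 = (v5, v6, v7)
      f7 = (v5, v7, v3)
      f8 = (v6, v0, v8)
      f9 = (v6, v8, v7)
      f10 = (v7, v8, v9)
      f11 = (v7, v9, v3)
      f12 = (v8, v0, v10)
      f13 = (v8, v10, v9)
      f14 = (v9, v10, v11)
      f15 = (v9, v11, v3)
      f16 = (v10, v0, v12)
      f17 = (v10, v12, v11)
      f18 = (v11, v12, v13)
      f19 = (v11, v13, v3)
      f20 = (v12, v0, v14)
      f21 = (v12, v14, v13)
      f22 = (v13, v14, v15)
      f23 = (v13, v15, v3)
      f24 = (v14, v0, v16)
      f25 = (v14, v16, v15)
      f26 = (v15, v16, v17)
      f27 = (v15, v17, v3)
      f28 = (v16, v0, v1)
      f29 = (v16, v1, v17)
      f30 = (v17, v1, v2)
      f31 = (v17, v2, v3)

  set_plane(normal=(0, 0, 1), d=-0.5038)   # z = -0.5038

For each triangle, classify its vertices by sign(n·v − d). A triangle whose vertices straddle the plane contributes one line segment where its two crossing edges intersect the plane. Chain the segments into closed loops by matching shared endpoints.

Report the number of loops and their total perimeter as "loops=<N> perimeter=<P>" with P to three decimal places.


loops=1 perimeter=5.833

Straddling triangles (16 of 32):
  (v1,v4,v2) [--+] → (0.685318, 0.645309, -0.5038)–(0.9526, 0, -0.5038)  len=0.6985
  (v2,v4,v5) [+-+] → (0.685318, 0.645309, -0.5038)–(0.6736, 0.6736, -0.5038)  len=0.0306
  (v4,v6,v5) [--+] → (0.0282912, 0.940882, -0.5038)–(0.6736, 0.6736, -0.5038)  len=0.6985
  (v5,v6,v7) [+-+] → (0.0282912, 0.940882, -0.5038)–(0, 0.9526, -0.5038)  len=0.0306
  (v6,v8,v7) [--+] → (-0.645309, 0.685318, -0.5038)–(0, 0.9526, -0.5038)  len=0.6985
  (v7,v8,v9) [+-+] → (-0.645309, 0.685318, -0.5038)–(-0.6736, 0.6736, -0.5038)  len=0.0306
  (v8,v10,v9) [--+] → (-0.940882, 0.0282912, -0.5038)–(-0.6736, 0.6736, -0.5038)  len=0.6985
  (v9,v10,v11) [+-+] → (-0.940882, 0.0282912, -0.5038)–(-0.9526, 0, -0.5038)  len=0.0306
  (v10,v12,v11) [--+] → (-0.685318, -0.645309, -0.5038)–(-0.9526, 0, -0.5038)  len=0.6985
  (v11,v12,v13) [+-+] → (-0.685318, -0.645309, -0.5038)–(-0.6736, -0.6736, -0.5038)  len=0.0306
  (v12,v14,v13) [--+] → (-0.0282912, -0.940882, -0.5038)–(-0.6736, -0.6736, -0.5038)  len=0.6985
  (v13,v14,v15) [+-+] → (-0.0282912, -0.940882, -0.5038)–(0, -0.9526, -0.5038)  len=0.0306
  (v14,v16,v15) [--+] → (0.645309, -0.685318, -0.5038)–(0, -0.9526, -0.5038)  len=0.6985
  (v15,v16,v17) [+-+] → (0.645309, -0.685318, -0.5038)–(0.6736, -0.6736, -0.5038)  len=0.0306
  (v16,v1,v17) [--+] → (0.940882, -0.0282912, -0.5038)–(0.6736, -0.6736, -0.5038)  len=0.6985
  (v17,v1,v2) [+-+] → (0.940882, -0.0282912, -0.5038)–(0.9526, 0, -0.5038)  len=0.0306

Chained into 1 loop(s):
  loop 1: 16 segments, perimeter = 5.8328
Total perimeter = 5.833


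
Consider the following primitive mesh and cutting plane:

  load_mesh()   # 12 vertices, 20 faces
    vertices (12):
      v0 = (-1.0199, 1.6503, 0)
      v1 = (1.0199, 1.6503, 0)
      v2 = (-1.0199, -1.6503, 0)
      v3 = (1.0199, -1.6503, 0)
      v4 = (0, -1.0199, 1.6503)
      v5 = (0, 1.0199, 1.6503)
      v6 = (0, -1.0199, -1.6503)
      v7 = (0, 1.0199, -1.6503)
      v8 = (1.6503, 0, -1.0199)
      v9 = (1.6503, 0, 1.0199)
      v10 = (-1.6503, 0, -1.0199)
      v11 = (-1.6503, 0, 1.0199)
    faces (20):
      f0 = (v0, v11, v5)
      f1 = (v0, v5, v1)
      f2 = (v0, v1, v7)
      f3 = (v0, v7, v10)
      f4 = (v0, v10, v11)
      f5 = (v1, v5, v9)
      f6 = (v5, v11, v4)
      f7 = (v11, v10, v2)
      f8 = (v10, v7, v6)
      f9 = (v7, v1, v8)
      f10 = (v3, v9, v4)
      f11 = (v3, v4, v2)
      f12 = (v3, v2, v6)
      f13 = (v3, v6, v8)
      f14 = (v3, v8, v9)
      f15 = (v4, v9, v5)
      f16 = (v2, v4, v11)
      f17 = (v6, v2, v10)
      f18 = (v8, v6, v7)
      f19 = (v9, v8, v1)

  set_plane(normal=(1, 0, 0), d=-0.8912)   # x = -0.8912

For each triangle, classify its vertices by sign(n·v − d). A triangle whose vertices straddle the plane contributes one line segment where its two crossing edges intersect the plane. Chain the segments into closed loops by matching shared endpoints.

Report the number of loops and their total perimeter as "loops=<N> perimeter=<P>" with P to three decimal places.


loops=1 perimeter=9.000

Straddling triangles (10 of 20):
  (v0,v11,v5) [--+] → (-0.8912, 0.469131, 1.30987)–(-0.8912, 1.57075, 0.208249)  len=1.5579
  (v0,v5,v1) [-++] → (-0.8912, 1.57075, 0.208249)–(-0.8912, 1.6503, 0)  len=0.2229
  (v0,v1,v7) [-++] → (-0.8912, 1.6503, 0)–(-0.8912, 1.57075, -0.208249)  len=0.2229
  (v0,v7,v10) [-+-] → (-0.8912, 1.57075, -0.208249)–(-0.8912, 0.469131, -1.30987)  len=1.5579
  (v5,v11,v4) [+-+] → (-0.8912, 0.469131, 1.30987)–(-0.8912, -0.469131, 1.30987)  len=0.9383
  (v10,v7,v6) [-++] → (-0.8912, 0.469131, -1.30987)–(-0.8912, -0.469131, -1.30987)  len=0.9383
  (v3,v4,v2) [++-] → (-0.8912, -1.57075, 0.208249)–(-0.8912, -1.6503, 0)  len=0.2229
  (v3,v2,v6) [+-+] → (-0.8912, -1.6503, 0)–(-0.8912, -1.57075, -0.208249)  len=0.2229
  (v2,v4,v11) [-+-] → (-0.8912, -1.57075, 0.208249)–(-0.8912, -0.469131, 1.30987)  len=1.5579
  (v6,v2,v10) [+--] → (-0.8912, -1.57075, -0.208249)–(-0.8912, -0.469131, -1.30987)  len=1.5579

Chained into 1 loop(s):
  loop 1: 10 segments, perimeter = 8.9999
Total perimeter = 9.000


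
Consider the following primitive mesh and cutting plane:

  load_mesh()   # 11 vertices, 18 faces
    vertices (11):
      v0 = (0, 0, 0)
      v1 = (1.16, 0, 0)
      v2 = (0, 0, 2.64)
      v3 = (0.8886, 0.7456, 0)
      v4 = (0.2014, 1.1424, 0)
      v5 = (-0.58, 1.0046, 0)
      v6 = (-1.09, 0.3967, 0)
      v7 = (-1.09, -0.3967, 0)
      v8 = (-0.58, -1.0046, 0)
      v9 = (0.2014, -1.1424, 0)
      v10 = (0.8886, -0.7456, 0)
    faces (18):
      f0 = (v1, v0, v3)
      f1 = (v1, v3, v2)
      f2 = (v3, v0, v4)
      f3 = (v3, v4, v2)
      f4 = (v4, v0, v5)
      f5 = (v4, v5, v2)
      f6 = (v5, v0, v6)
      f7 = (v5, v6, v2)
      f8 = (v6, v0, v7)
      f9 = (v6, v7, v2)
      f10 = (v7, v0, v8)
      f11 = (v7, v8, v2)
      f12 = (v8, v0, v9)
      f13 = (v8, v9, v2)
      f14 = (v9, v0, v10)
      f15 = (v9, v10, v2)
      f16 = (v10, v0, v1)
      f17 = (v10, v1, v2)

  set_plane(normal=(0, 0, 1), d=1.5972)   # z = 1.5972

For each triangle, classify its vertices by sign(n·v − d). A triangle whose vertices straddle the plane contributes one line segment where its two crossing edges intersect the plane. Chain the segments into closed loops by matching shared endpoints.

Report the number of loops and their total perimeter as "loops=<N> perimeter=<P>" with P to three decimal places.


loops=1 perimeter=2.821

Straddling triangles (9 of 18):
  (v1,v3,v2) [--+] → (0.350997, 0.294512, 1.5972)–(0.4582, 0, 1.5972)  len=0.3134
  (v3,v4,v2) [--+] → (0.079553, 0.451248, 1.5972)–(0.350997, 0.294512, 1.5972)  len=0.3134
  (v4,v5,v2) [--+] → (-0.2291, 0.396817, 1.5972)–(0.079553, 0.451248, 1.5972)  len=0.3134
  (v5,v6,v2) [--+] → (-0.43055, 0.156697, 1.5972)–(-0.2291, 0.396817, 1.5972)  len=0.3134
  (v6,v7,v2) [--+] → (-0.43055, -0.156697, 1.5972)–(-0.43055, 0.156697, 1.5972)  len=0.3134
  (v7,v8,v2) [--+] → (-0.2291, -0.396817, 1.5972)–(-0.43055, -0.156697, 1.5972)  len=0.3134
  (v8,v9,v2) [--+] → (0.079553, -0.451248, 1.5972)–(-0.2291, -0.396817, 1.5972)  len=0.3134
  (v9,v10,v2) [--+] → (0.350997, -0.294512, 1.5972)–(0.079553, -0.451248, 1.5972)  len=0.3134
  (v10,v1,v2) [--+] → (0.4582, 0, 1.5972)–(0.350997, -0.294512, 1.5972)  len=0.3134

Chained into 1 loop(s):
  loop 1: 9 segments, perimeter = 2.8208
Total perimeter = 2.821


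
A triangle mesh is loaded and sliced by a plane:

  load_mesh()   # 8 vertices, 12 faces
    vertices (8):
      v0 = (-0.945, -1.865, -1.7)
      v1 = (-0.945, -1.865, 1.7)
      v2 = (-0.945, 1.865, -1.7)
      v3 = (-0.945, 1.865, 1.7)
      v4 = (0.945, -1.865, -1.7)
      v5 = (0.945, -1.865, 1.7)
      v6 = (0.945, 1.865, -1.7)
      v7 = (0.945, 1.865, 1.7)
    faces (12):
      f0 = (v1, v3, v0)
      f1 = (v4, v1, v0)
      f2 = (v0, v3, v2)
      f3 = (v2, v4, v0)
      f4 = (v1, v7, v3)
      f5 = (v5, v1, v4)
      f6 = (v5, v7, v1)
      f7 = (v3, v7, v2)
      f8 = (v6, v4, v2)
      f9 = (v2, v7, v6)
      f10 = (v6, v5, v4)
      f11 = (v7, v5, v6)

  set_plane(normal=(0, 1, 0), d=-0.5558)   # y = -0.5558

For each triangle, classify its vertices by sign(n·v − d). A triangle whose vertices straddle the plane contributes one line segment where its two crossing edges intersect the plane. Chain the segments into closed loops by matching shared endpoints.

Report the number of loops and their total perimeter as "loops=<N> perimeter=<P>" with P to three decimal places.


Straddling triangles (8 of 12):
  (v1,v3,v0) [-+-] → (-0.945, -0.5558, 1.7)–(-0.945, -0.5558, -0.506627)  len=2.2066
  (v0,v3,v2) [-++] → (-0.945, -0.5558, -0.506627)–(-0.945, -0.5558, -1.7)  len=1.1934
  (v2,v4,v0) [+--] → (0.281625, -0.5558, -1.7)–(-0.945, -0.5558, -1.7)  len=1.2266
  (v1,v7,v3) [-++] → (-0.281625, -0.5558, 1.7)–(-0.945, -0.5558, 1.7)  len=0.6634
  (v5,v7,v1) [-+-] → (0.945, -0.5558, 1.7)–(-0.281625, -0.5558, 1.7)  len=1.2266
  (v6,v4,v2) [+-+] → (0.945, -0.5558, -1.7)–(0.281625, -0.5558, -1.7)  len=0.6634
  (v6,v5,v4) [+--] → (0.945, -0.5558, 0.506627)–(0.945, -0.5558, -1.7)  len=2.2066
  (v7,v5,v6) [+-+] → (0.945, -0.5558, 1.7)–(0.945, -0.5558, 0.506627)  len=1.1934

Chained into 1 loop(s):
  loop 1: 8 segments, perimeter = 10.5800
Total perimeter = 10.580

loops=1 perimeter=10.580


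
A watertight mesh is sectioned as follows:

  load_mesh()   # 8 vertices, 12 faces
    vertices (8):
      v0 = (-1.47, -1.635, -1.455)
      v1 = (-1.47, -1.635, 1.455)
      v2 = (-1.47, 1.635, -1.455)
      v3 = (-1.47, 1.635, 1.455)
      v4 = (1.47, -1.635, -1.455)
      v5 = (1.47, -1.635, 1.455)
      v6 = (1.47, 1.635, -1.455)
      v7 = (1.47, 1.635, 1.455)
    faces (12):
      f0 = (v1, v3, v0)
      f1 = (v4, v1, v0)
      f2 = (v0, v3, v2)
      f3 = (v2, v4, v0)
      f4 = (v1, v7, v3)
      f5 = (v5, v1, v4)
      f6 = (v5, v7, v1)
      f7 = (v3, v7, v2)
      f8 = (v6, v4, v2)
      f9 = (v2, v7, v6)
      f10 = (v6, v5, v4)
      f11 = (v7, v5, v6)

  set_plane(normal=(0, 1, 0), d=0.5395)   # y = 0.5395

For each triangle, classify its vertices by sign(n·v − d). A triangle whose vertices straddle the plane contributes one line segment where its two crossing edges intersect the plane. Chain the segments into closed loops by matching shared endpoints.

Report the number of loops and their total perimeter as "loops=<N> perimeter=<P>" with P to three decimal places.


Straddling triangles (8 of 12):
  (v1,v3,v0) [-+-] → (-1.47, 0.5395, 1.455)–(-1.47, 0.5395, 0.480106)  len=0.9749
  (v0,v3,v2) [-++] → (-1.47, 0.5395, 0.480106)–(-1.47, 0.5395, -1.455)  len=1.9351
  (v2,v4,v0) [+--] → (-0.485055, 0.5395, -1.455)–(-1.47, 0.5395, -1.455)  len=0.9849
  (v1,v7,v3) [-++] → (0.485055, 0.5395, 1.455)–(-1.47, 0.5395, 1.455)  len=1.9551
  (v5,v7,v1) [-+-] → (1.47, 0.5395, 1.455)–(0.485055, 0.5395, 1.455)  len=0.9849
  (v6,v4,v2) [+-+] → (1.47, 0.5395, -1.455)–(-0.485055, 0.5395, -1.455)  len=1.9551
  (v6,v5,v4) [+--] → (1.47, 0.5395, -0.480106)–(1.47, 0.5395, -1.455)  len=0.9749
  (v7,v5,v6) [+-+] → (1.47, 0.5395, 1.455)–(1.47, 0.5395, -0.480106)  len=1.9351

Chained into 1 loop(s):
  loop 1: 8 segments, perimeter = 11.7000
Total perimeter = 11.700

loops=1 perimeter=11.700


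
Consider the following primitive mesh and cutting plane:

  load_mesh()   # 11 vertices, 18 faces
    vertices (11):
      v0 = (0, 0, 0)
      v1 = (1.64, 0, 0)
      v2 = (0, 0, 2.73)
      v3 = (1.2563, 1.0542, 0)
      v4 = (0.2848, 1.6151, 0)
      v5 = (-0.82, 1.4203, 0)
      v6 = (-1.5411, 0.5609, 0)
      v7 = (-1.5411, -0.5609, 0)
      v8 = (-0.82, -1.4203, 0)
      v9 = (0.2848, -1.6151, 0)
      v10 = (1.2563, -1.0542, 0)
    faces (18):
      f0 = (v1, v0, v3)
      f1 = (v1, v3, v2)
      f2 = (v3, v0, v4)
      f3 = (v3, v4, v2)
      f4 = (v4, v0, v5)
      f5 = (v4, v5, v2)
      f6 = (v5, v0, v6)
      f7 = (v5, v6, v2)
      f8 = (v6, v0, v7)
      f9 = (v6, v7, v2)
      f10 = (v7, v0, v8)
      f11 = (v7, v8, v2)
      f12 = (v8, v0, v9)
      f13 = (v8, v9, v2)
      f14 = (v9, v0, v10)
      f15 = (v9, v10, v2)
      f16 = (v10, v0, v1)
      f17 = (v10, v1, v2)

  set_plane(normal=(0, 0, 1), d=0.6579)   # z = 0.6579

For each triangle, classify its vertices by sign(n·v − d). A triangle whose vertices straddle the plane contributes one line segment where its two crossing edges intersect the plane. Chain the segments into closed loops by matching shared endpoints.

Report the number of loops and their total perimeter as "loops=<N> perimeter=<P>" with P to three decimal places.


Straddling triangles (9 of 18):
  (v1,v3,v2) [--+] → (0.953546, 0.800149, 0.6579)–(1.24478, 0, 0.6579)  len=0.8515
  (v3,v4,v2) [--+] → (0.216166, 1.22588, 0.6579)–(0.953546, 0.800149, 0.6579)  len=0.8515
  (v4,v5,v2) [--+] → (-0.622389, 1.07802, 0.6579)–(0.216166, 1.22588, 0.6579)  len=0.8515
  (v5,v6,v2) [--+] → (-1.16971, 0.425729, 0.6579)–(-0.622389, 1.07802, 0.6579)  len=0.8515
  (v6,v7,v2) [--+] → (-1.16971, -0.425729, 0.6579)–(-1.16971, 0.425729, 0.6579)  len=0.8515
  (v7,v8,v2) [--+] → (-0.622389, -1.07802, 0.6579)–(-1.16971, -0.425729, 0.6579)  len=0.8515
  (v8,v9,v2) [--+] → (0.216166, -1.22588, 0.6579)–(-0.622389, -1.07802, 0.6579)  len=0.8515
  (v9,v10,v2) [--+] → (0.953546, -0.800149, 0.6579)–(0.216166, -1.22588, 0.6579)  len=0.8515
  (v10,v1,v2) [--+] → (1.24478, 0, 0.6579)–(0.953546, -0.800149, 0.6579)  len=0.8515

Chained into 1 loop(s):
  loop 1: 9 segments, perimeter = 7.6633
Total perimeter = 7.663

loops=1 perimeter=7.663


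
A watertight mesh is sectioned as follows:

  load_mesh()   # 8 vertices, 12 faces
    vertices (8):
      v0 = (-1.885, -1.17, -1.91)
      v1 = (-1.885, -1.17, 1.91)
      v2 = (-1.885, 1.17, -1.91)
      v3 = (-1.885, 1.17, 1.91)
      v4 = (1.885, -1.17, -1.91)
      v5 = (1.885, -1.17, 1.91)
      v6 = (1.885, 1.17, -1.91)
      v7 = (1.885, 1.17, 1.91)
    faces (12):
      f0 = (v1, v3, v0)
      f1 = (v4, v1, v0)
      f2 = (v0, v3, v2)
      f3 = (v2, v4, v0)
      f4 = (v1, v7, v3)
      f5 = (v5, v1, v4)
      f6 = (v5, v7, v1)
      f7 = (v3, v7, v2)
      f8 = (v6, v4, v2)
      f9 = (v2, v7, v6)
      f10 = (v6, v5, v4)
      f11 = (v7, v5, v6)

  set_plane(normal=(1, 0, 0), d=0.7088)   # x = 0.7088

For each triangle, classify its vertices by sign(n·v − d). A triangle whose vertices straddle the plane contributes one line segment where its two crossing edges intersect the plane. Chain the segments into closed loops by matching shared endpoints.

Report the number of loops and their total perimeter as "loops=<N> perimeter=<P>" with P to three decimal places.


loops=1 perimeter=12.320

Straddling triangles (8 of 12):
  (v4,v1,v0) [+--] → (0.7088, -1.17, -0.718201)–(0.7088, -1.17, -1.91)  len=1.1918
  (v2,v4,v0) [-+-] → (0.7088, -0.439945, -1.91)–(0.7088, -1.17, -1.91)  len=0.7301
  (v1,v7,v3) [-+-] → (0.7088, 0.439945, 1.91)–(0.7088, 1.17, 1.91)  len=0.7301
  (v5,v1,v4) [+-+] → (0.7088, -1.17, 1.91)–(0.7088, -1.17, -0.718201)  len=2.6282
  (v5,v7,v1) [++-] → (0.7088, 0.439945, 1.91)–(0.7088, -1.17, 1.91)  len=1.6099
  (v3,v7,v2) [-+-] → (0.7088, 1.17, 1.91)–(0.7088, 1.17, 0.718201)  len=1.1918
  (v6,v4,v2) [++-] → (0.7088, -0.439945, -1.91)–(0.7088, 1.17, -1.91)  len=1.6099
  (v2,v7,v6) [-++] → (0.7088, 1.17, 0.718201)–(0.7088, 1.17, -1.91)  len=2.6282

Chained into 1 loop(s):
  loop 1: 8 segments, perimeter = 12.3200
Total perimeter = 12.320


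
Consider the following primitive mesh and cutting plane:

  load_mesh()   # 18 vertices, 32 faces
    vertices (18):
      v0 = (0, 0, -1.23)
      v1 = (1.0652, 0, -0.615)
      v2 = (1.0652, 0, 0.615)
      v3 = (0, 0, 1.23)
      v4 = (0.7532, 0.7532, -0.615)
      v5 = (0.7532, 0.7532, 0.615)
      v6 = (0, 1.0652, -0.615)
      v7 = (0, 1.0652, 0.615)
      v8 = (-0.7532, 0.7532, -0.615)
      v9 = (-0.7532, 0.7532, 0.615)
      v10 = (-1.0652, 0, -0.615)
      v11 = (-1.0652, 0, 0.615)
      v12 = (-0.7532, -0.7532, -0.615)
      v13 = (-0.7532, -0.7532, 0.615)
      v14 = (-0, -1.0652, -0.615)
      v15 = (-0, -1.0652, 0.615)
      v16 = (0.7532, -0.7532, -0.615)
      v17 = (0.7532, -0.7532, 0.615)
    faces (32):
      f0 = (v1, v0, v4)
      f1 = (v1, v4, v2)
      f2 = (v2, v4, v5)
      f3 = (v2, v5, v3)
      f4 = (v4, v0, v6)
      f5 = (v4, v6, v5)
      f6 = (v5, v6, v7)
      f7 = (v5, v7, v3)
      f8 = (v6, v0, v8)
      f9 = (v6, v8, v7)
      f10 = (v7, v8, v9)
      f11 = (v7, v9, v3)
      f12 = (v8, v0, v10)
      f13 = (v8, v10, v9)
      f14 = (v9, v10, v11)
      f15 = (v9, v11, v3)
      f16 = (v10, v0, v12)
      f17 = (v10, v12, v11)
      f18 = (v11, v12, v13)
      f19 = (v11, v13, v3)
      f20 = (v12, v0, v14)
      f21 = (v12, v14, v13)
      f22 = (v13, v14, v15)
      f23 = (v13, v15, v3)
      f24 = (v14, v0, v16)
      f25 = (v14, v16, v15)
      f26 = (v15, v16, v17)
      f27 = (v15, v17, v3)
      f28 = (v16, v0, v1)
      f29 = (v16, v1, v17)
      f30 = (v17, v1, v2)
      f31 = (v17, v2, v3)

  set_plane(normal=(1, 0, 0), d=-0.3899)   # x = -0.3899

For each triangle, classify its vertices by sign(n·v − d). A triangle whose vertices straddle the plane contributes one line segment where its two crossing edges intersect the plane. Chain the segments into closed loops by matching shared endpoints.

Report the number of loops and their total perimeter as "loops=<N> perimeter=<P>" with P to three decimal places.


Straddling triangles (12 of 32):
  (v6,v0,v8) [++-] → (-0.3899, 0.3899, -0.91164)–(-0.3899, 0.903691, -0.615)  len=0.5933
  (v6,v8,v7) [+-+] → (-0.3899, 0.903691, -0.615)–(-0.3899, 0.903691, -0.0217193)  len=0.5933
  (v7,v8,v9) [+--] → (-0.3899, 0.903691, -0.0217193)–(-0.3899, 0.903691, 0.615)  len=0.6367
  (v7,v9,v3) [+-+] → (-0.3899, 0.903691, 0.615)–(-0.3899, 0.3899, 0.91164)  len=0.5933
  (v8,v0,v10) [-+-] → (-0.3899, 0.3899, -0.91164)–(-0.3899, 0, -1.00489)  len=0.4009
  (v9,v11,v3) [--+] → (-0.3899, 0, 1.00489)–(-0.3899, 0.3899, 0.91164)  len=0.4009
  (v10,v0,v12) [-+-] → (-0.3899, 0, -1.00489)–(-0.3899, -0.3899, -0.91164)  len=0.4009
  (v11,v13,v3) [--+] → (-0.3899, -0.3899, 0.91164)–(-0.3899, 0, 1.00489)  len=0.4009
  (v12,v0,v14) [-++] → (-0.3899, -0.3899, -0.91164)–(-0.3899, -0.903691, -0.615)  len=0.5933
  (v12,v14,v13) [-+-] → (-0.3899, -0.903691, -0.615)–(-0.3899, -0.903691, 0.0217193)  len=0.6367
  (v13,v14,v15) [-++] → (-0.3899, -0.903691, 0.0217193)–(-0.3899, -0.903691, 0.615)  len=0.5933
  (v13,v15,v3) [-++] → (-0.3899, -0.903691, 0.615)–(-0.3899, -0.3899, 0.91164)  len=0.5933

Chained into 1 loop(s):
  loop 1: 12 segments, perimeter = 6.4367
Total perimeter = 6.437

loops=1 perimeter=6.437


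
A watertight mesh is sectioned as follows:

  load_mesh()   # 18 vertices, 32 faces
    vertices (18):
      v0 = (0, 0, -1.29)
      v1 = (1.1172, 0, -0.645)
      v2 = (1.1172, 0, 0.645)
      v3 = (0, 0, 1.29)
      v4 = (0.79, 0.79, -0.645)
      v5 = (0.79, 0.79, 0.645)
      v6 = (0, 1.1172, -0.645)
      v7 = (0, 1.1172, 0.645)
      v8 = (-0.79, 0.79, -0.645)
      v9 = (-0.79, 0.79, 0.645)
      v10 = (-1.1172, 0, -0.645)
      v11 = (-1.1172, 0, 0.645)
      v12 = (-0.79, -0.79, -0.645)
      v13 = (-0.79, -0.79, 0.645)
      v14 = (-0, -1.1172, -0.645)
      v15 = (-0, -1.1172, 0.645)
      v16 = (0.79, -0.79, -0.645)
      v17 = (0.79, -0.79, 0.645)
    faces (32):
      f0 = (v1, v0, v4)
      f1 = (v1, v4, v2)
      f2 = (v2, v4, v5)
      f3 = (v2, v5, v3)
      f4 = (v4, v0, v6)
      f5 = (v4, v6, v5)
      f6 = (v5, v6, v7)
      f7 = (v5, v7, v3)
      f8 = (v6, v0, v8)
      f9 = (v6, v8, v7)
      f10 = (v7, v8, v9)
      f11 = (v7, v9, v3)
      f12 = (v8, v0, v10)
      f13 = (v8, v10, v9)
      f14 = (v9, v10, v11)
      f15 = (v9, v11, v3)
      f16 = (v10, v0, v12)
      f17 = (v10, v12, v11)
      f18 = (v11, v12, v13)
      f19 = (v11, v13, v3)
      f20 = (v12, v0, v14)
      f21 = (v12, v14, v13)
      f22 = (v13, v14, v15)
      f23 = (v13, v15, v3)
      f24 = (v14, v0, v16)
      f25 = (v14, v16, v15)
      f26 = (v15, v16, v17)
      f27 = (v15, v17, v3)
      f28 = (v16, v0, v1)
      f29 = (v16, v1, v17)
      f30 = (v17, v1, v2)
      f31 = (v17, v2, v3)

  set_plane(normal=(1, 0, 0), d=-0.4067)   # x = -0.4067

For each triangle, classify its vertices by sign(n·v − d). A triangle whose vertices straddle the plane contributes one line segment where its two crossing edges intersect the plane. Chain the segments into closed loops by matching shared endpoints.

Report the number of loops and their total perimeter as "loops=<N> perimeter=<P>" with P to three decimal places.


loops=1 perimeter=6.756

Straddling triangles (12 of 32):
  (v6,v0,v8) [++-] → (-0.4067, 0.4067, -0.957947)–(-0.4067, 0.948754, -0.645)  len=0.6259
  (v6,v8,v7) [+-+] → (-0.4067, 0.948754, -0.645)–(-0.4067, 0.948754, -0.0191051)  len=0.6259
  (v7,v8,v9) [+--] → (-0.4067, 0.948754, -0.0191051)–(-0.4067, 0.948754, 0.645)  len=0.6641
  (v7,v9,v3) [+-+] → (-0.4067, 0.948754, 0.645)–(-0.4067, 0.4067, 0.957947)  len=0.6259
  (v8,v0,v10) [-+-] → (-0.4067, 0.4067, -0.957947)–(-0.4067, 0, -1.0552)  len=0.4182
  (v9,v11,v3) [--+] → (-0.4067, 0, 1.0552)–(-0.4067, 0.4067, 0.957947)  len=0.4182
  (v10,v0,v12) [-+-] → (-0.4067, 0, -1.0552)–(-0.4067, -0.4067, -0.957947)  len=0.4182
  (v11,v13,v3) [--+] → (-0.4067, -0.4067, 0.957947)–(-0.4067, 0, 1.0552)  len=0.4182
  (v12,v0,v14) [-++] → (-0.4067, -0.4067, -0.957947)–(-0.4067, -0.948754, -0.645)  len=0.6259
  (v12,v14,v13) [-+-] → (-0.4067, -0.948754, -0.645)–(-0.4067, -0.948754, 0.0191051)  len=0.6641
  (v13,v14,v15) [-++] → (-0.4067, -0.948754, 0.0191051)–(-0.4067, -0.948754, 0.645)  len=0.6259
  (v13,v15,v3) [-++] → (-0.4067, -0.948754, 0.645)–(-0.4067, -0.4067, 0.957947)  len=0.6259

Chained into 1 loop(s):
  loop 1: 12 segments, perimeter = 6.7563
Total perimeter = 6.756


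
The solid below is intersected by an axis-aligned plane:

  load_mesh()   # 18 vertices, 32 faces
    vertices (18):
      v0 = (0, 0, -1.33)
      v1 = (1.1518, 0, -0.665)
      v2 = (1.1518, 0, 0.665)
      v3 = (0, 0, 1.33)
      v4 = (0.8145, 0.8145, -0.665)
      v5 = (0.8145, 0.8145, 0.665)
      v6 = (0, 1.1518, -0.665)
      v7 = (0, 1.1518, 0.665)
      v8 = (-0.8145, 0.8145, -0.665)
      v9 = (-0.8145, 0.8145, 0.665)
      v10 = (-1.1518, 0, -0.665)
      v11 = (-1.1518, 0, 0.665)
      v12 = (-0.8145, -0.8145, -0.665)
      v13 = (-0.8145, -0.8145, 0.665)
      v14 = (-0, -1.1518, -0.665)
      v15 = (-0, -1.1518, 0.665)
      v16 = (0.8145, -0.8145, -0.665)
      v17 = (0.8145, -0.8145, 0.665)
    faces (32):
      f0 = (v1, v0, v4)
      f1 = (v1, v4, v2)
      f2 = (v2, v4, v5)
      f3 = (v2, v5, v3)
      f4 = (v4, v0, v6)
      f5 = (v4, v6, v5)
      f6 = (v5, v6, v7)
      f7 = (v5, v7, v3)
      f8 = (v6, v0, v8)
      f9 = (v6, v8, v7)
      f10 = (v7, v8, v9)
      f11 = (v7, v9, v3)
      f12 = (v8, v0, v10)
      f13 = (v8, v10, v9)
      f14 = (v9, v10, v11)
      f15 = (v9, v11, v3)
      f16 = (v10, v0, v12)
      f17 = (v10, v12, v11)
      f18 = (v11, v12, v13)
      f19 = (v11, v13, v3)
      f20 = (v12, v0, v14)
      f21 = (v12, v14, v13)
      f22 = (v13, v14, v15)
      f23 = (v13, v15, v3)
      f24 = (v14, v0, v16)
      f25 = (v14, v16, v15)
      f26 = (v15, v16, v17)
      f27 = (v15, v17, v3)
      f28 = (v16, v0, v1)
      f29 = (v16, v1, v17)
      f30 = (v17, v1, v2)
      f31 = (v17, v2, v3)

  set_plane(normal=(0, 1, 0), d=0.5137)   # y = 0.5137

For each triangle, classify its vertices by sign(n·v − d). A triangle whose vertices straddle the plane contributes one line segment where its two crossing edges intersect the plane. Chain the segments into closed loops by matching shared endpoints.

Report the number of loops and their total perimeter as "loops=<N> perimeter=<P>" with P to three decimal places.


loops=1 perimeter=6.737

Straddling triangles (12 of 32):
  (v1,v0,v4) [--+] → (0.5137, 0.5137, -0.910589)–(0.939067, 0.5137, -0.665)  len=0.4912
  (v1,v4,v2) [-+-] → (0.939067, 0.5137, -0.665)–(0.939067, 0.5137, -0.173823)  len=0.4912
  (v2,v4,v5) [-++] → (0.939067, 0.5137, -0.173823)–(0.939067, 0.5137, 0.665)  len=0.8388
  (v2,v5,v3) [-+-] → (0.939067, 0.5137, 0.665)–(0.5137, 0.5137, 0.910589)  len=0.4912
  (v4,v0,v6) [+-+] → (0.5137, 0.5137, -0.910589)–(0, 0.5137, -1.03341)  len=0.5282
  (v5,v7,v3) [++-] → (0, 0.5137, 1.03341)–(0.5137, 0.5137, 0.910589)  len=0.5282
  (v6,v0,v8) [+-+] → (0, 0.5137, -1.03341)–(-0.5137, 0.5137, -0.910589)  len=0.5282
  (v7,v9,v3) [++-] → (-0.5137, 0.5137, 0.910589)–(0, 0.5137, 1.03341)  len=0.5282
  (v8,v0,v10) [+--] → (-0.5137, 0.5137, -0.910589)–(-0.939067, 0.5137, -0.665)  len=0.4912
  (v8,v10,v9) [+-+] → (-0.939067, 0.5137, -0.665)–(-0.939067, 0.5137, 0.173823)  len=0.8388
  (v9,v10,v11) [+--] → (-0.939067, 0.5137, 0.173823)–(-0.939067, 0.5137, 0.665)  len=0.4912
  (v9,v11,v3) [+--] → (-0.939067, 0.5137, 0.665)–(-0.5137, 0.5137, 0.910589)  len=0.4912

Chained into 1 loop(s):
  loop 1: 12 segments, perimeter = 6.7374
Total perimeter = 6.737


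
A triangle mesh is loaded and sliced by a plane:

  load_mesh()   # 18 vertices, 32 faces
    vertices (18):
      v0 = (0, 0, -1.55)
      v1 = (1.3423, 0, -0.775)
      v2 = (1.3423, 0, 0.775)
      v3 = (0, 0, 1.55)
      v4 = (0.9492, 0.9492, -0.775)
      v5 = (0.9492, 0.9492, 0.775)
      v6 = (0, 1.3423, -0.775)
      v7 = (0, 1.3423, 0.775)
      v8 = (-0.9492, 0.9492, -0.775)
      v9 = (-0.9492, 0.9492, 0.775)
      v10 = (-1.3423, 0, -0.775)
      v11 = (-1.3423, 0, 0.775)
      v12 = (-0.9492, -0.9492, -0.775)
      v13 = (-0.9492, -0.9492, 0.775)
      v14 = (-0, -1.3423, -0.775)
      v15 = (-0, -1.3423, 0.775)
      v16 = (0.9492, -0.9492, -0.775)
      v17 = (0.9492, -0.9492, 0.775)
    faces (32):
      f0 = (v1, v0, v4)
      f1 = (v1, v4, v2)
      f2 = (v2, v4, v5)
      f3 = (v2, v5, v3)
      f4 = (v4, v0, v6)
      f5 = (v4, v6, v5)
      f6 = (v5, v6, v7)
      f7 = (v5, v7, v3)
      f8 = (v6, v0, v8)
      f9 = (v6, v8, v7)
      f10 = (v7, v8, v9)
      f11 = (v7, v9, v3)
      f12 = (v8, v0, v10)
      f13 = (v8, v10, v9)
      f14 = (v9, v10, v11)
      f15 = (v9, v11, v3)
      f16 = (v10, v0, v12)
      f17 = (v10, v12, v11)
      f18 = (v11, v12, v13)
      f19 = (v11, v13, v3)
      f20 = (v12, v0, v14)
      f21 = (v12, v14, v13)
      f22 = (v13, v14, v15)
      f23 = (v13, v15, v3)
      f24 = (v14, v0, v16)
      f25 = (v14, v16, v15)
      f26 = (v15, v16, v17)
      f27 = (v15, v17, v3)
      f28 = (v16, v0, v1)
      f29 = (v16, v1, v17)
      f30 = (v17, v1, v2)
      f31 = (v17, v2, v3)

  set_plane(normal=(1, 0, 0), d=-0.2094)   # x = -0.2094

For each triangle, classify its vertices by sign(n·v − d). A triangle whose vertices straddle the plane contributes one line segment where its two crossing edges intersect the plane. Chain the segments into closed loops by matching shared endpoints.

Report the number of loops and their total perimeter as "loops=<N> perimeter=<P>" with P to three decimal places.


loops=1 perimeter=8.793

Straddling triangles (12 of 32):
  (v6,v0,v8) [++-] → (-0.2094, 0.2094, -1.37903)–(-0.2094, 1.25558, -0.775)  len=1.2080
  (v6,v8,v7) [+-+] → (-0.2094, 1.25558, -0.775)–(-0.2094, 1.25558, 0.433059)  len=1.2081
  (v7,v8,v9) [+--] → (-0.2094, 1.25558, 0.433059)–(-0.2094, 1.25558, 0.775)  len=0.3419
  (v7,v9,v3) [+-+] → (-0.2094, 1.25558, 0.775)–(-0.2094, 0.2094, 1.37903)  len=1.2080
  (v8,v0,v10) [-+-] → (-0.2094, 0.2094, -1.37903)–(-0.2094, 0, -1.4291)  len=0.2153
  (v9,v11,v3) [--+] → (-0.2094, 0, 1.4291)–(-0.2094, 0.2094, 1.37903)  len=0.2153
  (v10,v0,v12) [-+-] → (-0.2094, 0, -1.4291)–(-0.2094, -0.2094, -1.37903)  len=0.2153
  (v11,v13,v3) [--+] → (-0.2094, -0.2094, 1.37903)–(-0.2094, 0, 1.4291)  len=0.2153
  (v12,v0,v14) [-++] → (-0.2094, -0.2094, -1.37903)–(-0.2094, -1.25558, -0.775)  len=1.2080
  (v12,v14,v13) [-+-] → (-0.2094, -1.25558, -0.775)–(-0.2094, -1.25558, -0.433059)  len=0.3419
  (v13,v14,v15) [-++] → (-0.2094, -1.25558, -0.433059)–(-0.2094, -1.25558, 0.775)  len=1.2081
  (v13,v15,v3) [-++] → (-0.2094, -1.25558, 0.775)–(-0.2094, -0.2094, 1.37903)  len=1.2080

Chained into 1 loop(s):
  loop 1: 12 segments, perimeter = 8.7933
Total perimeter = 8.793


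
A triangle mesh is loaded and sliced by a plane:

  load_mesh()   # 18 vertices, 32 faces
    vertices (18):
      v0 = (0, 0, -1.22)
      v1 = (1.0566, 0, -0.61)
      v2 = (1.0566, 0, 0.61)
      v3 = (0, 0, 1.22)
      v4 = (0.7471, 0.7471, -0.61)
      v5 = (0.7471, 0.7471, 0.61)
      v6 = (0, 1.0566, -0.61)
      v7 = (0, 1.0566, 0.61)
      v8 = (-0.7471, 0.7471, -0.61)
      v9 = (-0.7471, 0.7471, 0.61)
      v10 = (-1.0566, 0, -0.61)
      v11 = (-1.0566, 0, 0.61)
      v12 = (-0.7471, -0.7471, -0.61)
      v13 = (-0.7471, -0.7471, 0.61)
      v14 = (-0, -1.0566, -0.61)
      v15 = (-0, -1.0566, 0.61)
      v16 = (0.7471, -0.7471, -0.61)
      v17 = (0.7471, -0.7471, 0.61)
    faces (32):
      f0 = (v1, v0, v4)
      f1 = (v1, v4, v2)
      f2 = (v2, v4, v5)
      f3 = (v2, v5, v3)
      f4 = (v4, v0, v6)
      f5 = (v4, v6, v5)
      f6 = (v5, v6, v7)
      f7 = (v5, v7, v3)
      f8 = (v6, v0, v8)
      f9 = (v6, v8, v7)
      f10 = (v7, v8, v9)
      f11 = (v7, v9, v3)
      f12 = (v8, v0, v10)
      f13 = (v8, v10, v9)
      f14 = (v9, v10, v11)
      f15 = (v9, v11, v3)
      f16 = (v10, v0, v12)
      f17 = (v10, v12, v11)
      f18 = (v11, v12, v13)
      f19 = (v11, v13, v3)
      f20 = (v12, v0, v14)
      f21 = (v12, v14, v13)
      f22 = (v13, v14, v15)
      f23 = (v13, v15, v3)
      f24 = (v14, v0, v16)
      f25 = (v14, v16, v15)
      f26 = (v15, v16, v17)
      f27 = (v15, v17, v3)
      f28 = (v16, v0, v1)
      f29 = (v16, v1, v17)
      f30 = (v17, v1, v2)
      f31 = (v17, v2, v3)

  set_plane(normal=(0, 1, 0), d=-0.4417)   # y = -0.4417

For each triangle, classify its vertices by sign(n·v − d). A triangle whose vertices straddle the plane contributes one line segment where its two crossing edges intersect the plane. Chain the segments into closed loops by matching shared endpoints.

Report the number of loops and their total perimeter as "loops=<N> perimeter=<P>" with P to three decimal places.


loops=1 perimeter=6.252

Straddling triangles (12 of 32):
  (v10,v0,v12) [++-] → (-0.4417, -0.4417, -0.859356)–(-0.873618, -0.4417, -0.61)  len=0.4987
  (v10,v12,v11) [+-+] → (-0.873618, -0.4417, -0.61)–(-0.873618, -0.4417, -0.111288)  len=0.4987
  (v11,v12,v13) [+--] → (-0.873618, -0.4417, -0.111288)–(-0.873618, -0.4417, 0.61)  len=0.7213
  (v11,v13,v3) [+-+] → (-0.873618, -0.4417, 0.61)–(-0.4417, -0.4417, 0.859356)  len=0.4987
  (v12,v0,v14) [-+-] → (-0.4417, -0.4417, -0.859356)–(0, -0.4417, -0.964996)  len=0.4542
  (v13,v15,v3) [--+] → (0, -0.4417, 0.964996)–(-0.4417, -0.4417, 0.859356)  len=0.4542
  (v14,v0,v16) [-+-] → (0, -0.4417, -0.964996)–(0.4417, -0.4417, -0.859356)  len=0.4542
  (v15,v17,v3) [--+] → (0.4417, -0.4417, 0.859356)–(0, -0.4417, 0.964996)  len=0.4542
  (v16,v0,v1) [-++] → (0.4417, -0.4417, -0.859356)–(0.873618, -0.4417, -0.61)  len=0.4987
  (v16,v1,v17) [-+-] → (0.873618, -0.4417, -0.61)–(0.873618, -0.4417, 0.111288)  len=0.7213
  (v17,v1,v2) [-++] → (0.873618, -0.4417, 0.111288)–(0.873618, -0.4417, 0.61)  len=0.4987
  (v17,v2,v3) [-++] → (0.873618, -0.4417, 0.61)–(0.4417, -0.4417, 0.859356)  len=0.4987

Chained into 1 loop(s):
  loop 1: 12 segments, perimeter = 6.2515
Total perimeter = 6.252
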